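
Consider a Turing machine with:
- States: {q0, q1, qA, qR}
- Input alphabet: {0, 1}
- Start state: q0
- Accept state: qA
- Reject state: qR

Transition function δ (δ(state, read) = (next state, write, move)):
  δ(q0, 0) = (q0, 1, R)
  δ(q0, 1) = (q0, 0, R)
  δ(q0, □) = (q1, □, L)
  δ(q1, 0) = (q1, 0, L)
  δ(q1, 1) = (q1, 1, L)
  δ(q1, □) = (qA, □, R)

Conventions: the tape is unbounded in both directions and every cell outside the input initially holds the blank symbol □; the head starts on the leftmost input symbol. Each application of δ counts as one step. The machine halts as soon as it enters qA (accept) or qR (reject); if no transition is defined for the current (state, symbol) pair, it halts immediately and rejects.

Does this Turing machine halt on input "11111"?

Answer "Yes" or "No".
Step 0: [q0]11111 (head at position 0)
Step 1: δ(q0, 1) = (q0, 0, R)  ⊢  0[q0]1111 (head at position 1)
Step 2: δ(q0, 1) = (q0, 0, R)  ⊢  00[q0]111 (head at position 2)
Step 3: δ(q0, 1) = (q0, 0, R)  ⊢  000[q0]11 (head at position 3)
Step 4: δ(q0, 1) = (q0, 0, R)  ⊢  0000[q0]1 (head at position 4)
Step 5: δ(q0, 1) = (q0, 0, R)  ⊢  00000[q0]□ (head at position 5)
Step 6: δ(q0, □) = (q1, □, L)  ⊢  0000[q1]0□ (head at position 4)
Step 7: δ(q1, 0) = (q1, 0, L)  ⊢  000[q1]00□ (head at position 3)
Step 8: δ(q1, 0) = (q1, 0, L)  ⊢  00[q1]000□ (head at position 2)
Step 9: δ(q1, 0) = (q1, 0, L)  ⊢  0[q1]0000□ (head at position 1)
Step 10: δ(q1, 0) = (q1, 0, L)  ⊢  [q1]00000□ (head at position 0)
Step 11: δ(q1, 0) = (q1, 0, L)  ⊢  [q1]□00000□ (head at position -1)
Step 12: δ(q1, □) = (qA, □, R)  ⊢  □[qA]00000□ (head at position 0)
The machine is in qA, so it halts and accepts.
It halts after 12 steps.

Final answer: Yes - halts after 12 steps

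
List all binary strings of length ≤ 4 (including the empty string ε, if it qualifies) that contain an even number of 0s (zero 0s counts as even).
Checking every binary string of length 0 to 4:
  Length 0: accepted: ε | rejected: (none)
  Length 1: accepted: 1 | rejected: 0
  Length 2: accepted: 00, 11 | rejected: 01, 10
  Length 3: accepted: 001, 010, 100, 111 | rejected: 000, 011, 101, 110
  Length 4: accepted: 0000, 0011, 0101, 0110, 1001, 1010, 1100, 1111 | rejected: 0001, 0010, 0100, 0111, 1000, 1011, 1101, 1110
Total: 16 string(s).

Final answer: ε, 1, 00, 11, 001, 010, 100, 111, 0000, 0011, 0101, 0110, 1001, 1010, 1100, 1111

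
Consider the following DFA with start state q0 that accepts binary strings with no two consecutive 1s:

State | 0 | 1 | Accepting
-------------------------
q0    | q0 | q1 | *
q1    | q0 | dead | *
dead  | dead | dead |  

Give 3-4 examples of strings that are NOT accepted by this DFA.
Any strings that end in a non-accepting state work; for example:
"111": q0 → q1 → dead → dead; dead is not accepting → rejected
"0110": q0 → q0 → q1 → dead → dead; dead is not accepting → rejected
"1101": q0 → q1 → dead → dead → dead; dead is not accepting → rejected
"1110": q0 → q1 → dead → dead → dead; dead is not accepting → rejected

Final answer: "111", "0110", "1101", "1110"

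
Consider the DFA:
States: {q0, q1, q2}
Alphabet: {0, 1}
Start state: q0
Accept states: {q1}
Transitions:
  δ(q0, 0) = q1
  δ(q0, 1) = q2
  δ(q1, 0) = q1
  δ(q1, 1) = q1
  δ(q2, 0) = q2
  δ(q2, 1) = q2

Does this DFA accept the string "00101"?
Processing string "00101":
  q0 --0--> q1
  q1 --0--> q1
  q1 --1--> q1
  q1 --0--> q1
  q1 --1--> q1
Final state: q1
Accept states: {q1}
q1 is an accept state, so the string is accepted.

Final answer: Yes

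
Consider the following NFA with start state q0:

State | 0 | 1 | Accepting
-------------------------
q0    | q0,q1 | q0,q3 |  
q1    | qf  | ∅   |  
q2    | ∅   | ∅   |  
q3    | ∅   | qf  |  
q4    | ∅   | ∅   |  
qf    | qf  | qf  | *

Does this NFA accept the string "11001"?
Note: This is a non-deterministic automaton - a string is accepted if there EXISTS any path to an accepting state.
Track the set of states the NFA could be in: start {q0}
Read '1': {q0} → {q0, q3}
Read '1': {q0, q3} → {q0, q3, qf}
Read '0': {q0, q3, qf} → {q0, q1, qf}
Read '0': {q0, q1, qf} → {q0, q1, qf}
Read '1': {q0, q1, qf} → {q0, q3, qf}
Final set {q0, q3, qf} contains accepting state(s) {qf} → accepted.

Final answer: Yes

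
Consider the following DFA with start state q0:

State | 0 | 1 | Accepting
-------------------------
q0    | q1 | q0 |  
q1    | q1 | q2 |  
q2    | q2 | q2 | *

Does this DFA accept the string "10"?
Start in q0.
Read '1': q0 → q0
Read '0': q0 → q1
Final state q1 is not accepting, so the string is rejected.

Final answer: No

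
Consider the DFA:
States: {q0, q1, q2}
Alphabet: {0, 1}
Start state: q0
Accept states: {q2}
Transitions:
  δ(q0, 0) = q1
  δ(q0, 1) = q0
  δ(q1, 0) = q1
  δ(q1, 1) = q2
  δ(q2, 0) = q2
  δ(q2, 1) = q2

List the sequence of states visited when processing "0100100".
Starting at q0
Read '0': q0 -> q1
Read '1': q1 -> q2
Read '0': q2 -> q2
Read '0': q2 -> q2
Read '1': q2 -> q2
Read '0': q2 -> q2
Read '0': q2 -> q2

Final answer: q0 -> q1 -> q2 -> q2 -> q2 -> q2 -> q2 -> q2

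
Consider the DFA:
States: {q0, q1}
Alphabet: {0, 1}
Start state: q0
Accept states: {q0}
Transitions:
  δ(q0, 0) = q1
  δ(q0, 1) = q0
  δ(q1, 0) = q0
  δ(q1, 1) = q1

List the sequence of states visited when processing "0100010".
Starting at q0
Read '0': q0 -> q1
Read '1': q1 -> q1
Read '0': q1 -> q0
Read '0': q0 -> q1
Read '0': q1 -> q0
Read '1': q0 -> q0
Read '0': q0 -> q1

Final answer: q0 -> q1 -> q1 -> q0 -> q1 -> q0 -> q0 -> q1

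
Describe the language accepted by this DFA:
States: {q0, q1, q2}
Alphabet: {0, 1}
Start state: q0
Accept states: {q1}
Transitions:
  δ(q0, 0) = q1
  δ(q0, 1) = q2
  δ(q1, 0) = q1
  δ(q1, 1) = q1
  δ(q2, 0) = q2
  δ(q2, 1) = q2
Analyzing the DFA structure:
Start state: q0
Accept states: {q1}
Interpreting what each state remembers (checking against the transitions):
  q0: nothing has been read yet
  q1: the first symbol was 0
  q2: the first symbol was 1 (trap state)
  δ(q0, 0): in q0 (nothing has been read yet), after reading 0 we have: the first symbol was 0 → q1
  δ(q0, 1): in q0 (nothing has been read yet), after reading 1 we have: the first symbol was 1 (trap state) → q2
  δ(q1, 0): in q1 (the first symbol was 0), after reading 0 we have: the first symbol was 0 → q1
  δ(q1, 1): in q1 (the first symbol was 0), after reading 1 we have: the first symbol was 0 → q1
  δ(q2, 0): in q2 (the first symbol was 1 (trap state)), after reading 0 we have: the first symbol was 1 (trap state) → q2
  δ(q2, 1): in q2 (the first symbol was 1 (trap state)), after reading 1 we have: the first symbol was 1 (trap state) → q2
A string is accepted iff it ends in {q1}, i.e. the first symbol was 0.
Language: All binary strings starting with 0

Final answer: All binary strings starting with 0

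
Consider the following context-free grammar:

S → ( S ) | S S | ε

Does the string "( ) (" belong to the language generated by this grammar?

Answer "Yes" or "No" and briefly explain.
Each production adds parentheses only in matched pairs (S → ( S )) or none at all, so every derived string has equally many '(' and ')'. The string ( ) ( has two '(' and one ')', so it cannot be derived.

Final answer: No - no valid derivation exists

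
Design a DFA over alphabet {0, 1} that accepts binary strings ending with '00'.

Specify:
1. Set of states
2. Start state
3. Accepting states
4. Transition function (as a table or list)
One valid DFA (any DFA recognizing the same language is acceptable):
States: {q0, q1, q2}
Start: q0
Accepting: {q2}
Transitions (accepting states marked with *):
State | 0 | 1 | Accepting
-------------------------
q0    | q1 | q0 |  
q1    | q2 | q0 |  
q2    | q2 | q0 | *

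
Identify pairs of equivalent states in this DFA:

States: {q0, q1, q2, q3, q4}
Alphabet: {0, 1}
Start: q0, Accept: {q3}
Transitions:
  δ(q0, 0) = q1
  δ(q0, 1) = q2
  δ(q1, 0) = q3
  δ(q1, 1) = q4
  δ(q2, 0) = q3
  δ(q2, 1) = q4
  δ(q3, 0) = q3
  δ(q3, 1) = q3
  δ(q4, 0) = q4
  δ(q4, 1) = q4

Using the table-filling algorithm:
Round 0 – mark pairs where exactly one state is accepting: (q0,q3), (q1,q3), (q2,q3), (q3,q4)
Round 1 – newly marked: (q0,q1) [on 0: q1 vs q3, already marked]; (q0,q2) [on 0: q1 vs q3, already marked]; (q1,q4) [on 0: q3 vs q4, already marked]; (q2,q4) [on 0: q3 vs q4, already marked]
Round 2 – newly marked: (q0,q4) [on 0: q1 vs q4, already marked]
No further pairs can be marked.
(q1, q2) unmarked: δ(q1,0)=q3, δ(q2,0)=q3; δ(q1,1)=q4, δ(q2,1)=q4 → equivalent
Equivalent pairs: (q1, q2)

Final answer: Equivalent pairs: (q1, q2)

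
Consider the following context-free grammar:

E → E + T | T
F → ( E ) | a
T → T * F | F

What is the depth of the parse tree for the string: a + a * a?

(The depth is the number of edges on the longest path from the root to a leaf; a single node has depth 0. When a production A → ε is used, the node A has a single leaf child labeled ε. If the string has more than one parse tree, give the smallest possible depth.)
The grammar is unambiguous; the parse tree of a + a * a is:
E → E + T at the root (depth 0).
  Left E (depth 1) → T (2) → F (3) → a (4).
  Right T (depth 1) → T * F; that T (2) → F (3) → a (4); F (2) → a (3).
The longest root-to-leaf paths have 4 edges.
Depth = 4.

Final answer: 4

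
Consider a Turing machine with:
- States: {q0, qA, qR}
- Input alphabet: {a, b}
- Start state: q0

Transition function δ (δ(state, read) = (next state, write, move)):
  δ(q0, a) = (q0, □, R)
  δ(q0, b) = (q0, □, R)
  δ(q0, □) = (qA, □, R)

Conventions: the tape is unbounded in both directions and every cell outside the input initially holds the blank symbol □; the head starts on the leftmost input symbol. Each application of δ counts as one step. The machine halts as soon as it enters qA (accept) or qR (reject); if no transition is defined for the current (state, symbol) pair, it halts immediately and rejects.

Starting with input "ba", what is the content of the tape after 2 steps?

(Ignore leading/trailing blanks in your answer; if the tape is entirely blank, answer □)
Step 0: [q0]ba (head at position 0)
Step 1: δ(q0, b) = (q0, □, R)  ⊢  □[q0]a (head at position 1)
Step 2: δ(q0, a) = (q0, □, R)  ⊢  □□[q0]□ (head at position 2)
Tape after 2 steps (ignoring surrounding blanks): □

Final answer: Tape: □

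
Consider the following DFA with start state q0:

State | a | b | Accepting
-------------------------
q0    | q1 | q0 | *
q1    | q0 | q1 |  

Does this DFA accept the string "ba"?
Start in q0.
Read 'b': q0 → q0
Read 'a': q0 → q1
Final state q1 is not accepting, so the string is rejected.

Final answer: No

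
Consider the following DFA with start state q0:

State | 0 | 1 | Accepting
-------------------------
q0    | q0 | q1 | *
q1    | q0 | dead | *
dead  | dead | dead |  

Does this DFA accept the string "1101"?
Start in q0.
Read '1': q0 → q1
Read '1': q1 → dead
Read '0': dead → dead
Read '1': dead → dead
Final state dead is not accepting, so the string is rejected.

Final answer: No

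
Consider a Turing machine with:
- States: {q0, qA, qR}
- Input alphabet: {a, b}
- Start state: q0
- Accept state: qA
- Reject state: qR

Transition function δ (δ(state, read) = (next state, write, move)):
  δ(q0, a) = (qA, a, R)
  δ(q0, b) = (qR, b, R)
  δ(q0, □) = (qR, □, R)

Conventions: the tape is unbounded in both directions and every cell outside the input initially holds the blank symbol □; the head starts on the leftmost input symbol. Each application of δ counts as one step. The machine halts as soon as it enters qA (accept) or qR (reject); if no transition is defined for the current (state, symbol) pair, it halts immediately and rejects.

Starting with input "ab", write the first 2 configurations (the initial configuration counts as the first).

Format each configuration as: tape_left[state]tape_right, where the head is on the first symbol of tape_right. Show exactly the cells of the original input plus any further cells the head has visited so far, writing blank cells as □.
Step 0: [q0]ab (head at position 0)
Step 1: δ(q0, a) = (qA, a, R)  ⊢  a[qA]b (head at position 1)

Final answer: [q0]ab ⊢ a[qA]b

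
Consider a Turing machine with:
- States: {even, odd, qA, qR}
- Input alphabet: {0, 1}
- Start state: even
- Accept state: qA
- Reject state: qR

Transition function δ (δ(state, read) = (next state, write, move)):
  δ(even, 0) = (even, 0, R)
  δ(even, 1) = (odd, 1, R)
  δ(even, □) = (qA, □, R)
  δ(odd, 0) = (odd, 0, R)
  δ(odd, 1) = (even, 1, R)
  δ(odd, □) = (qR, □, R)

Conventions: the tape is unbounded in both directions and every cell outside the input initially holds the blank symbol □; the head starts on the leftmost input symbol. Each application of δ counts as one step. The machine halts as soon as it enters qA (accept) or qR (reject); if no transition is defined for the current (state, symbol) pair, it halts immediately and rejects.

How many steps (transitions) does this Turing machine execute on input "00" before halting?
Step 0: [even]00 (head at position 0)
Step 1: δ(even, 0) = (even, 0, R)  ⊢  0[even]0 (head at position 1)
Step 2: δ(even, 0) = (even, 0, R)  ⊢  00[even]□ (head at position 2)
Step 3: δ(even, □) = (qA, □, R)  ⊢  00□[qA]□ (head at position 3)
The machine is in qA, so it halts and accepts.
Number of transitions executed: 3.

Final answer: 3 steps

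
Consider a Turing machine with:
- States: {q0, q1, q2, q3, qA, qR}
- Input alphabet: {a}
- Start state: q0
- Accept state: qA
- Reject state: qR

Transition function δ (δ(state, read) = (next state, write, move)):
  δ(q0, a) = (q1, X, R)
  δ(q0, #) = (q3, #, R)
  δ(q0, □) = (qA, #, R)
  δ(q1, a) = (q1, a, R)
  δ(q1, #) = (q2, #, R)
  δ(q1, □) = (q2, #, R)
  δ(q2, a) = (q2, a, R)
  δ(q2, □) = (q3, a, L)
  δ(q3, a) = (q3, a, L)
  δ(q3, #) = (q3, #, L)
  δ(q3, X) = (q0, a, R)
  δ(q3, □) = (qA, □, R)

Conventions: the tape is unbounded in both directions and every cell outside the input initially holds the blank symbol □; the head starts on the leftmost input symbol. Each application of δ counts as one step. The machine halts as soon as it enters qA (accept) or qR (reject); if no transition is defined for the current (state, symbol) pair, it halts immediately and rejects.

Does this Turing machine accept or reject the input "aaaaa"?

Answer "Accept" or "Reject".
Trace (configuration after each step, as tape_left[state]tape_right with head position):
Step 0: [q0]aaaaa (head at position 0)
Step 1: X[q1]aaaa (head 1)
Step 2: Xa[q1]aaa (head 2)
Step 3: Xaa[q1]aa (head 3)
Step 4: Xaaa[q1]a (head 4)
Step 5: Xaaaa[q1]□ (head 5)
Step 6: Xaaaa#[q2]□ (head 6)
Step 7: Xaaaa[q3]#a (head 5)
Step 8: Xaaa[q3]a#a (head 4)
Step 9: Xaa[q3]aa#a (head 3)
Step 10: Xa[q3]aaa#a (head 2)
Step 11: X[q3]aaaa#a (head 1)
Step 12: [q3]Xaaaa#a (head 0)
Step 13: a[q0]aaaa#a (head 1)
Step 14: aX[q1]aaa#a (head 2)
Step 15: aXa[q1]aa#a (head 3)
Step 16: aXaa[q1]a#a (head 4)
Step 17: aXaaa[q1]#a (head 5)
Step 18: aXaaa#[q2]a (head 6)
Step 19: aXaaa#a[q2]□ (head 7)
Step 20: aXaaa#[q3]aa (head 6)
Step 21: aXaaa[q3]#aa (head 5)
Step 22: aXaa[q3]a#aa (head 4)
Step 23: aXa[q3]aa#aa (head 3)
Step 24: aX[q3]aaa#aa (head 2)
Step 25: a[q3]Xaaa#aa (head 1)
Step 26: aa[q0]aaa#aa (head 2)
Step 27: aaX[q1]aa#aa (head 3)
Step 28: aaXa[q1]a#aa (head 4)
Step 29: aaXaa[q1]#aa (head 5)
Step 30: aaXaa#[q2]aa (head 6)
Step 31: aaXaa#a[q2]a (head 7)
Step 32: aaXaa#aa[q2]□ (head 8)
Step 33: aaXaa#a[q3]aa (head 7)
Step 34: aaXaa#[q3]aaa (head 6)
Step 35: aaXaa[q3]#aaa (head 5)
Step 36: aaXa[q3]a#aaa (head 4)
Step 37: aaX[q3]aa#aaa (head 3)
Step 38: aa[q3]Xaa#aaa (head 2)
Step 39: aaa[q0]aa#aaa (head 3)
Step 40: aaaX[q1]a#aaa (head 4)
Step 41: aaaXa[q1]#aaa (head 5)
Step 42: aaaXa#[q2]aaa (head 6)
Step 43: aaaXa#a[q2]aa (head 7)
Step 44: aaaXa#aa[q2]a (head 8)
Step 45: aaaXa#aaa[q2]□ (head 9)
Step 46: aaaXa#aa[q3]aa (head 8)
Step 47: aaaXa#a[q3]aaa (head 7)
Step 48: aaaXa#[q3]aaaa (head 6)
Step 49: aaaXa[q3]#aaaa (head 5)
Step 50: aaaX[q3]a#aaaa (head 4)
Step 51: aaa[q3]Xa#aaaa (head 3)
Step 52: aaaa[q0]a#aaaa (head 4)
Step 53: aaaaX[q1]#aaaa (head 5)
Step 54: aaaaX#[q2]aaaa (head 6)
Step 55: aaaaX#a[q2]aaa (head 7)
Step 56: aaaaX#aa[q2]aa (head 8)
Step 57: aaaaX#aaa[q2]a (head 9)
Step 58: aaaaX#aaaa[q2]□ (head 10)
Step 59: aaaaX#aaa[q3]aa (head 9)
Step 60: aaaaX#aa[q3]aaa (head 8)
Step 61: aaaaX#a[q3]aaaa (head 7)
Step 62: aaaaX#[q3]aaaaa (head 6)
Step 63: aaaaX[q3]#aaaaa (head 5)
Step 64: aaaa[q3]X#aaaaa (head 4)
Step 65: aaaaa[q0]#aaaaa (head 5)
Step 66: aaaaa#[q3]aaaaa (head 6)
Step 67: aaaaa[q3]#aaaaa (head 5)
Step 68: aaaa[q3]a#aaaaa (head 4)
Step 69: aaa[q3]aa#aaaaa (head 3)
Step 70: aa[q3]aaa#aaaaa (head 2)
Step 71: a[q3]aaaa#aaaaa (head 1)
Step 72: [q3]aaaaa#aaaaa (head 0)
Step 73: [q3]□aaaaa#aaaaa (head -1)
Step 74: □[qA]aaaaa#aaaaa (head 0)
The machine is in qA, so it halts and accepts.

Final answer: Accept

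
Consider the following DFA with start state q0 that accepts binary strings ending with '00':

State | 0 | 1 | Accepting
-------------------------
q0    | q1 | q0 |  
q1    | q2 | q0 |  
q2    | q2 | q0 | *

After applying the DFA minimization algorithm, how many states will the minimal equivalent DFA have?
All 3 states are reachable from q0, so none can be removed as unreachable.
Table-filling: first mark every (accepting, non-accepting) pair as distinguishable (accepting: {q2}; non-accepting: {q0, q1}).
Round 1: (q0, q1) on '0' go to q1 and q2, already distinguishable → mark.
Every pair of states is distinguishable, so the DFA is already minimal.
Equivalence classes: {q0}, {q1}, {q2} → 3 states.

Final answer: 3 states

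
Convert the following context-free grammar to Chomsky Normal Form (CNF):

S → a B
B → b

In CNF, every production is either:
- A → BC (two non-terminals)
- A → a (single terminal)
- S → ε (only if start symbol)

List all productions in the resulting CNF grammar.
The grammar has no ε-productions or unit productions to eliminate.
S → a B has terminal a in a right-hand side of length ≥ 2: introduce T_a → a and use T_a in place of a.
B → b is already in CNF (single terminal) – keep it.
S → a B becomes S → T_a B.
Resulting CNF grammar (3 productions): T_a → a; B → b; S → T_a B

Final answer: T_a → a; B → b; S → T_a B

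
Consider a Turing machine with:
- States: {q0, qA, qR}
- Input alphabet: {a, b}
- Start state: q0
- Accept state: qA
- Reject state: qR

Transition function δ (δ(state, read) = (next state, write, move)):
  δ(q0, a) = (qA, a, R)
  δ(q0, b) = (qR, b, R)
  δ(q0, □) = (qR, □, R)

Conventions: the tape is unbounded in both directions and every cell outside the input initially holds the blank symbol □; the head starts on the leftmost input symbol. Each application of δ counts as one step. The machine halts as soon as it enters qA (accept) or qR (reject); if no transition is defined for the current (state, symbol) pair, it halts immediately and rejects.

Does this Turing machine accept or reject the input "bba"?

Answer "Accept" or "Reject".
Step 0: [q0]bba (head at position 0)
Step 1: δ(q0, b) = (qR, b, R)  ⊢  b[qR]ba (head at position 1)
The machine is in qR, so it halts and rejects.

Final answer: Reject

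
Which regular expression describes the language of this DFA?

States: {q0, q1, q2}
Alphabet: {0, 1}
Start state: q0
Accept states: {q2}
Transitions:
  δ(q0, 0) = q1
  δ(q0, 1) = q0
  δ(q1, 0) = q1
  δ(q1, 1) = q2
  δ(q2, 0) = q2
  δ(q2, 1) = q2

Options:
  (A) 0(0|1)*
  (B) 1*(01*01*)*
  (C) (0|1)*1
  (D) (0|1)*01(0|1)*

Testing sample strings against the DFA:
  '0101' -> accepted
  '0110' -> accepted
  '10110' -> accepted
  '00' -> rejected
Checking each option for a counterexample:
  (A) 0(0|1)*: '0' is rejected by the DFA but matches the regex → eliminated
  (B) 1*(01*01*)*: ε is rejected by the DFA but matches the regex → eliminated
  (C) (0|1)*1: '1' is rejected by the DFA but matches the regex → eliminated
  (D) (0|1)*01(0|1)*: agrees with the DFA on all strings of length ≤ 4
Only (D) (0|1)*01(0|1)* is consistent with the DFA.

Final answer: (D) (0|1)*01(0|1)*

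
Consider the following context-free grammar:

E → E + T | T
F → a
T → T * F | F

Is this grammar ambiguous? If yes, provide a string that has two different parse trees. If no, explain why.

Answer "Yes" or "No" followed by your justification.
This is the standard stratified expression grammar: '+' is introduced only by the left-recursive rule E → E + T and '*' only by the left-recursive rule T → T * F, with F → a. For any string, the last '+' must be the one produced at the root E (everything after it is a T containing no '+'), and likewise within each T the last '*' is produced at its root. This fixes the parse tree uniquely (left-associative, '*' binding tighter than '+'), so every string has exactly one parse tree.

Final answer: No - the grammar is unambiguous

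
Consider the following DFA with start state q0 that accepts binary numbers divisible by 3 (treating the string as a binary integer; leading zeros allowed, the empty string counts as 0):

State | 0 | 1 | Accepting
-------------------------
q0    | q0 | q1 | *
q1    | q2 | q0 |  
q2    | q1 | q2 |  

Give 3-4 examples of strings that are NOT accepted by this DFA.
Any strings that end in a non-accepting state work; for example:
"1": q0 → q1; q1 is not accepting → rejected
"0111": q0 → q0 → q1 → q0 → q1; q1 is not accepting → rejected
"1010": q0 → q1 → q2 → q2 → q1; q1 is not accepting → rejected
"1101": q0 → q1 → q0 → q0 → q1; q1 is not accepting → rejected

Final answer: "1", "0111", "1010", "1101"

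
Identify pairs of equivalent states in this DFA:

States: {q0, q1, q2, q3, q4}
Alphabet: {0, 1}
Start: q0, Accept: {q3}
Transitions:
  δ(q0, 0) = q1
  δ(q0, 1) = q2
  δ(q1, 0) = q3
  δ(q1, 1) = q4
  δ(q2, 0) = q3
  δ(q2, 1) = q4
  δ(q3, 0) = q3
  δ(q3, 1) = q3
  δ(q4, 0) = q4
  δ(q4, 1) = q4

Using the table-filling algorithm:
Round 0 – mark pairs where exactly one state is accepting: (q0,q3), (q1,q3), (q2,q3), (q3,q4)
Round 1 – newly marked: (q0,q1) [on 0: q1 vs q3, already marked]; (q0,q2) [on 0: q1 vs q3, already marked]; (q1,q4) [on 0: q3 vs q4, already marked]; (q2,q4) [on 0: q3 vs q4, already marked]
Round 2 – newly marked: (q0,q4) [on 0: q1 vs q4, already marked]
No further pairs can be marked.
(q1, q2) unmarked: δ(q1,0)=q3, δ(q2,0)=q3; δ(q1,1)=q4, δ(q2,1)=q4 → equivalent
Equivalent pairs: (q1, q2)

Final answer: Equivalent pairs: (q1, q2)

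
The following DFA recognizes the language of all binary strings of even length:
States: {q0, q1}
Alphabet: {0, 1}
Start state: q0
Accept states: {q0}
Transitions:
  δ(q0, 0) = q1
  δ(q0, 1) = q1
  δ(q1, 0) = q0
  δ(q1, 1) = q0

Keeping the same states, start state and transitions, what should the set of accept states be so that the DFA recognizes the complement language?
The DFA is complete (every state has a transition on every symbol), so the complement
is recognized by the same DFA with accepting and non-accepting states swapped.
Original accept states: {q0}
Complement accept states = All states - Original accept states
= {q0, q1} - {q0}
= {q1}
Complement language: strings of ODD length

Final answer: {q1}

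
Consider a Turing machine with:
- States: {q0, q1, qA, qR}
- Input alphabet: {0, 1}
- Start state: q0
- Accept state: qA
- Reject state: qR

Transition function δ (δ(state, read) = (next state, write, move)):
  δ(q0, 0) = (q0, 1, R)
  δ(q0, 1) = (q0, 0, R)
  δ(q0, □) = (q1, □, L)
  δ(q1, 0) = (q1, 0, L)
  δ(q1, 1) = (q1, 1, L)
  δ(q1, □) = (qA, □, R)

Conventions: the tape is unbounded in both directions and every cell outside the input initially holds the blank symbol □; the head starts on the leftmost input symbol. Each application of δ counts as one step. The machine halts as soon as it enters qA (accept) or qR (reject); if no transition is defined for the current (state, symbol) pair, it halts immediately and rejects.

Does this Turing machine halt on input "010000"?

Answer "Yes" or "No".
Step 0: [q0]010000 (head at position 0)
Step 1: δ(q0, 0) = (q0, 1, R)  ⊢  1[q0]10000 (head at position 1)
Step 2: δ(q0, 1) = (q0, 0, R)  ⊢  10[q0]0000 (head at position 2)
Step 3: δ(q0, 0) = (q0, 1, R)  ⊢  101[q0]000 (head at position 3)
Step 4: δ(q0, 0) = (q0, 1, R)  ⊢  1011[q0]00 (head at position 4)
Step 5: δ(q0, 0) = (q0, 1, R)  ⊢  10111[q0]0 (head at position 5)
Step 6: δ(q0, 0) = (q0, 1, R)  ⊢  101111[q0]□ (head at position 6)
Step 7: δ(q0, □) = (q1, □, L)  ⊢  10111[q1]1□ (head at position 5)
Step 8: δ(q1, 1) = (q1, 1, L)  ⊢  1011[q1]11□ (head at position 4)
Step 9: δ(q1, 1) = (q1, 1, L)  ⊢  101[q1]111□ (head at position 3)
Step 10: δ(q1, 1) = (q1, 1, L)  ⊢  10[q1]1111□ (head at position 2)
Step 11: δ(q1, 1) = (q1, 1, L)  ⊢  1[q1]01111□ (head at position 1)
Step 12: δ(q1, 0) = (q1, 0, L)  ⊢  [q1]101111□ (head at position 0)
Step 13: δ(q1, 1) = (q1, 1, L)  ⊢  [q1]□101111□ (head at position -1)
Step 14: δ(q1, □) = (qA, □, R)  ⊢  □[qA]101111□ (head at position 0)
The machine is in qA, so it halts and accepts.
It halts after 14 steps.

Final answer: Yes - halts after 14 steps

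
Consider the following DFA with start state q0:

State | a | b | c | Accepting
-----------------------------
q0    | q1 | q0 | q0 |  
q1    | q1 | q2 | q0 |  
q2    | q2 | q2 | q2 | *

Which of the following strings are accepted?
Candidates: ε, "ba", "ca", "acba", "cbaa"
ε: q0; q0 is not accepting → rejected
"ba": q0 → q0 → q1; q1 is not accepting → rejected
"ca": q0 → q0 → q1; q1 is not accepting → rejected
"acba": q0 → q1 → q0 → q0 → q1; q1 is not accepting → rejected
"cbaa": q0 → q0 → q0 → q1 → q1; q1 is not accepting → rejected

Final answer: None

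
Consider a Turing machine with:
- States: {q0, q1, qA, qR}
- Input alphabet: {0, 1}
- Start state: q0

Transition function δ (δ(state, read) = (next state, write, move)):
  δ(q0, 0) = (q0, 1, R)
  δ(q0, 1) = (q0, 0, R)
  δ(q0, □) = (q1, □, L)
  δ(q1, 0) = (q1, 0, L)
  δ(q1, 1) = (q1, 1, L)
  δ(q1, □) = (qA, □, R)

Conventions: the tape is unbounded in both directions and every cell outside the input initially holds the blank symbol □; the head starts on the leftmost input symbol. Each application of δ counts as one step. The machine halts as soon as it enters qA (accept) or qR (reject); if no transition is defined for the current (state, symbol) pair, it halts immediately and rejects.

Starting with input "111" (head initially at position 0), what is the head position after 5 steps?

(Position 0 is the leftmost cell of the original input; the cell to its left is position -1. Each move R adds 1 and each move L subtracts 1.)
Step 0: [q0]111 (head at position 0)
Step 1: δ(q0, 1) = (q0, 0, R)  ⊢  0[q0]11 (head at position 1)
Step 2: δ(q0, 1) = (q0, 0, R)  ⊢  00[q0]1 (head at position 2)
Step 3: δ(q0, 1) = (q0, 0, R)  ⊢  000[q0]□ (head at position 3)
Step 4: δ(q0, □) = (q1, □, L)  ⊢  00[q1]0□ (head at position 2)
Step 5: δ(q1, 0) = (q1, 0, L)  ⊢  0[q1]00□ (head at position 1)
Head position after 5 steps: 1

Final answer: Position 1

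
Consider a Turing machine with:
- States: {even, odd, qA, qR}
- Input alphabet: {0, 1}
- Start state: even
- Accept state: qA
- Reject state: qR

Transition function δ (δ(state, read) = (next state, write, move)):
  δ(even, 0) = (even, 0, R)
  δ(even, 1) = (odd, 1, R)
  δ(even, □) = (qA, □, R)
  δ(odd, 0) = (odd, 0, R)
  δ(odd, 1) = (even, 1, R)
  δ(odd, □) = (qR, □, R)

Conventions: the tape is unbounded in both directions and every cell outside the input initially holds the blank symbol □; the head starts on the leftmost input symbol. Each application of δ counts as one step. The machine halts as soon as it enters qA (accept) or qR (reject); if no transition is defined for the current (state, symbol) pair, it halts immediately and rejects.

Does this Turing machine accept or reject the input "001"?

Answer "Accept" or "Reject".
Step 0: [even]001 (head at position 0)
Step 1: δ(even, 0) = (even, 0, R)  ⊢  0[even]01 (head at position 1)
Step 2: δ(even, 0) = (even, 0, R)  ⊢  00[even]1 (head at position 2)
Step 3: δ(even, 1) = (odd, 1, R)  ⊢  001[odd]□ (head at position 3)
Step 4: δ(odd, □) = (qR, □, R)  ⊢  001□[qR]□ (head at position 4)
The machine is in qR, so it halts and rejects.

Final answer: Reject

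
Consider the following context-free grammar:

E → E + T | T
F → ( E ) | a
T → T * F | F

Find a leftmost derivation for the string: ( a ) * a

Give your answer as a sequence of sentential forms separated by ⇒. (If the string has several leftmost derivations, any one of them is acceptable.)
Start with E.
Step 1: the leftmost non-terminal is E; apply E → T:  T
Step 2: the leftmost non-terminal is T; apply T → T * F:  T * F
Step 3: the leftmost non-terminal is T; apply T → F:  F * F
Step 4: the leftmost non-terminal is F; apply F → ( E ):  ( E ) * F
Step 5: the leftmost non-terminal is E; apply E → T:  ( T ) * F
Step 6: the leftmost non-terminal is T; apply T → F:  ( F ) * F
Step 7: the leftmost non-terminal is F; apply F → a:  ( a ) * F
Step 8: the leftmost non-terminal is F; apply F → a:  ( a ) * a

Final answer: E ⇒ T ⇒ T * F ⇒ F * F ⇒ ( E ) * F ⇒ ( T ) * F ⇒ ( F ) * F ⇒ ( a ) * F ⇒ ( a ) * a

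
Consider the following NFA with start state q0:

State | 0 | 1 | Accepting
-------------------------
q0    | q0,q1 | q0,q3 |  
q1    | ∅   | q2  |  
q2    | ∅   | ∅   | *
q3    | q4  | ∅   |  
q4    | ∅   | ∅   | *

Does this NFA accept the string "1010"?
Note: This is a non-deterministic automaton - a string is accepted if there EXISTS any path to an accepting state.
Track the set of states the NFA could be in: start {q0}
Read '1': {q0} → {q0, q3}
Read '0': {q0, q3} → {q0, q1, q4}
Read '1': {q0, q1, q4} → {q0, q2, q3}
Read '0': {q0, q2, q3} → {q0, q1, q4}
Final set {q0, q1, q4} contains accepting state(s) {q4} → accepted.

Final answer: Yes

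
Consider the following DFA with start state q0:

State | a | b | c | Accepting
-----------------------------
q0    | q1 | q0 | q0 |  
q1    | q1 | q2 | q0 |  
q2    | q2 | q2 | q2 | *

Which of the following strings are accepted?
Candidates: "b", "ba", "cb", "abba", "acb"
"b": q0 → q0; q0 is not accepting → rejected
"ba": q0 → q0 → q1; q1 is not accepting → rejected
"cb": q0 → q0 → q0; q0 is not accepting → rejected
"abba": q0 → q1 → q2 → q2 → q2; q2 is accepting → accepted
"acb": q0 → q1 → q0 → q0; q0 is not accepting → rejected

Final answer: "abba"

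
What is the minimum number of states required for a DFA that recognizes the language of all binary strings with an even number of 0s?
Language: binary strings with an even number of 0s
Lower bound (Myhill–Nerode): the prefixes ε, 0 are pairwise distinguishable:
  ε vs 0: suffix ε distinguishes them (ε has zero 0s (accepted), 0 has one 0 (rejected))
So any DFA needs at least 2 states.
Upper bound: a DFA with 2 states exists (one state per class above).
Minimum states: 2

Final answer: 2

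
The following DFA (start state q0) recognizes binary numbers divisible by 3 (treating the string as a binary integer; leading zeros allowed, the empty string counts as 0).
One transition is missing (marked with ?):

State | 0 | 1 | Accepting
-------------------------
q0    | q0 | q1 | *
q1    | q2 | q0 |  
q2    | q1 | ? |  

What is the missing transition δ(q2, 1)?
q2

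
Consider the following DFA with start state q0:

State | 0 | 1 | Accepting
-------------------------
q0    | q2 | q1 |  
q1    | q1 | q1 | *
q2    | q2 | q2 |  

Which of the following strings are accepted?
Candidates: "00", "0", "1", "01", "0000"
"00": q0 → q2 → q2; q2 is not accepting → rejected
"0": q0 → q2; q2 is not accepting → rejected
"1": q0 → q1; q1 is accepting → accepted
"01": q0 → q2 → q2; q2 is not accepting → rejected
"0000": q0 → q2 → q2 → q2 → q2; q2 is not accepting → rejected

Final answer: "1"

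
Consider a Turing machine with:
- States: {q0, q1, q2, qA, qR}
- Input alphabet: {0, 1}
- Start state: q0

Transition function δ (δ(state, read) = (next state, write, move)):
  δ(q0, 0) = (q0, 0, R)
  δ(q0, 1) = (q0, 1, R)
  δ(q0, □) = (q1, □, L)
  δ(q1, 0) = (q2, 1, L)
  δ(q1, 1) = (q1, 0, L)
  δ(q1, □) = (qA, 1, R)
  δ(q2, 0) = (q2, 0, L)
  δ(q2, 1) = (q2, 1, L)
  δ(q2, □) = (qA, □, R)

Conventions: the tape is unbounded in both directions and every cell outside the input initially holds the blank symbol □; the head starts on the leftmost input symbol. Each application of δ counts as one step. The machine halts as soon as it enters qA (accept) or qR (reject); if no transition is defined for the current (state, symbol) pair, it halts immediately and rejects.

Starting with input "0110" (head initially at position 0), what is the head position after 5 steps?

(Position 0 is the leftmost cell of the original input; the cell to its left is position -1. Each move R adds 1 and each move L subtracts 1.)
Step 0: [q0]0110 (head at position 0)
Step 1: δ(q0, 0) = (q0, 0, R)  ⊢  0[q0]110 (head at position 1)
Step 2: δ(q0, 1) = (q0, 1, R)  ⊢  01[q0]10 (head at position 2)
Step 3: δ(q0, 1) = (q0, 1, R)  ⊢  011[q0]0 (head at position 3)
Step 4: δ(q0, 0) = (q0, 0, R)  ⊢  0110[q0]□ (head at position 4)
Step 5: δ(q0, □) = (q1, □, L)  ⊢  011[q1]0□ (head at position 3)
Head position after 5 steps: 3

Final answer: Position 3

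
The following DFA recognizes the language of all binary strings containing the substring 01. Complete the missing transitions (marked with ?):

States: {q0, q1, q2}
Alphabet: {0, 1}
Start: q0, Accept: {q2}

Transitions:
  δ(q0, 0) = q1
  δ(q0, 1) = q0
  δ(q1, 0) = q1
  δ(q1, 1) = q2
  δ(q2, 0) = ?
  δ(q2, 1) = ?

What each state remembers (consistent with the given transitions and accept states):
  q0: 01 not seen yet and the last symbol was not 0
  q1: 01 not seen yet and the last symbol was 0
  q2: the substring 01 has already been seen
Filling in the missing entries:
  δ(q2, 0): in q2 (the substring 01 has already been seen), after reading 0 we have: the substring 01 has already been seen → q2
  δ(q2, 1): in q2 (the substring 01 has already been seen), after reading 1 we have: the substring 01 has already been seen → q2

Final answer: δ(q2, 0) = q2; δ(q2, 1) = q2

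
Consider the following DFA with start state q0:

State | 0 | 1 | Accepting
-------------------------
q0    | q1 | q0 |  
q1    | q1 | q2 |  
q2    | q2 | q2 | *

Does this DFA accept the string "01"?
Start in q0.
Read '0': q0 → q1
Read '1': q1 → q2
Final state q2 is accepting, so the string is accepted.

Final answer: Yes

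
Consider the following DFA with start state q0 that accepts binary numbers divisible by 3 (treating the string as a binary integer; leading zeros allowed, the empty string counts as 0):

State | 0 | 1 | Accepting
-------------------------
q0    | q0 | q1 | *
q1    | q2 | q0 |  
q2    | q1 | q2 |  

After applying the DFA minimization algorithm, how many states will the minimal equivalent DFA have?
All 3 states are reachable from q0, so none can be removed as unreachable.
Table-filling: first mark every (accepting, non-accepting) pair as distinguishable (accepting: {q0}; non-accepting: {q1, q2}).
Round 1: (q1, q2) on '1' go to q0 and q2, already distinguishable → mark.
Every pair of states is distinguishable, so the DFA is already minimal.
Equivalence classes: {q0}, {q1}, {q2} → 3 states.

Final answer: 3 states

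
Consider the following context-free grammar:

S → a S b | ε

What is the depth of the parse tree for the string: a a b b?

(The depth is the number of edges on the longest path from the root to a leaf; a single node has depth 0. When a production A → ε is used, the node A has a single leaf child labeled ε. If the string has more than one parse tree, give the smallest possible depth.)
The only parse tree applies S → a S b 2 times (once per matching a…b pair) and then S → ε.
The S nodes sit at depths 0, 1, …, 2; the innermost S (depth 2) has the single child ε at depth 3.
The terminal leaves a, b are at depths 1..2, so the longest root-to-leaf path is S → S → … → S → ε with 3 edges.
Depth = 3.

Final answer: 3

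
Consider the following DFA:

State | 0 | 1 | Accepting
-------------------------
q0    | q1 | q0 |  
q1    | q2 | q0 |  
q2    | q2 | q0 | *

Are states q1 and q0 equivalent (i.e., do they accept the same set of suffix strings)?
Try the suffix "0".
From q1: q1 → q2 — accepting.
From q0: q0 → q1 — not accepting.
The two states disagree on this suffix, so they are not equivalent.

Final answer: No. Distinguishing string: "0" - accepted from q1 but not from q0.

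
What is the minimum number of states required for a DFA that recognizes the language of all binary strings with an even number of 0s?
Language: binary strings with an even number of 0s
Lower bound (Myhill–Nerode): the prefixes ε, 0 are pairwise distinguishable:
  ε vs 0: suffix ε distinguishes them (ε has zero 0s (accepted), 0 has one 0 (rejected))
So any DFA needs at least 2 states.
Upper bound: a DFA with 2 states exists (one state per class above).
Minimum states: 2

Final answer: 2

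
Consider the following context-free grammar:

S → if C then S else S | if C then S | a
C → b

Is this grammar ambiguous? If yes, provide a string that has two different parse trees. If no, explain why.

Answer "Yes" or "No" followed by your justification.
The 'dangling else' can attach to either if. Two leftmost derivations of  if b then if b then a else a:
  (1) S ⇒ if C then S else S ⇒ if b then S else S ⇒ if b then if C then S else S ⇒ if b then if b then S else S ⇒ if b then if b then a else S ⇒ if b then if b then a else a   (else belongs to the outer if)
  (2) S ⇒ if C then S ⇒ if b then S ⇒ if b then if C then S else S ⇒ if b then if b then S else S ⇒ if b then if b then a else S ⇒ if b then if b then a else a   (else belongs to the inner if)
Two distinct parse trees for the same string, so the grammar is ambiguous.

Final answer: Yes - the string 'if b then if b then a else a' has two distinct leftmost derivations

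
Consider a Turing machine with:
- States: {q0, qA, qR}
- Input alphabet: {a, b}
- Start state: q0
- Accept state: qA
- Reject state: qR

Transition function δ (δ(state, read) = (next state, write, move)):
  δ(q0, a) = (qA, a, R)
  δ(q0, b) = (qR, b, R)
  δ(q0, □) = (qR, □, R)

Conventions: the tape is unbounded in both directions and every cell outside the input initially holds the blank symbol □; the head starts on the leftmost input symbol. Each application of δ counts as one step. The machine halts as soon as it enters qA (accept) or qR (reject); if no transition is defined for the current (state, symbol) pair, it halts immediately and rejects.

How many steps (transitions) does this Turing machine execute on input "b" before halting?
Step 0: [q0]b (head at position 0)
Step 1: δ(q0, b) = (qR, b, R)  ⊢  b[qR]□ (head at position 1)
The machine is in qR, so it halts and rejects.
Number of transitions executed: 1.

Final answer: 1 steps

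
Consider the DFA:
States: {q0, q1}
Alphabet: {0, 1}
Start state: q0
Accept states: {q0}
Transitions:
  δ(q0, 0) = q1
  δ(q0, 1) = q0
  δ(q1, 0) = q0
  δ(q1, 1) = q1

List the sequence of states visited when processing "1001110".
Starting at q0
Read '1': q0 -> q0
Read '0': q0 -> q1
Read '0': q1 -> q0
Read '1': q0 -> q0
Read '1': q0 -> q0
Read '1': q0 -> q0
Read '0': q0 -> q1

Final answer: q0 -> q0 -> q1 -> q0 -> q0 -> q0 -> q0 -> q1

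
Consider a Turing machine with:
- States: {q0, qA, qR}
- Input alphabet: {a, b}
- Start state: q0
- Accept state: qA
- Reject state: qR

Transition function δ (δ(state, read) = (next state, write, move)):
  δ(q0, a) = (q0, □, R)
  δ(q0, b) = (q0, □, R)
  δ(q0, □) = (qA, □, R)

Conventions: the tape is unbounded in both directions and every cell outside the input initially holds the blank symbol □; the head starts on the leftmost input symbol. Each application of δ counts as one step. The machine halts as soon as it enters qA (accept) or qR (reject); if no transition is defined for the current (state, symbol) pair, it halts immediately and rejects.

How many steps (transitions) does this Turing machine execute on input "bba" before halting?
Step 0: [q0]bba (head at position 0)
Step 1: δ(q0, b) = (q0, □, R)  ⊢  □[q0]ba (head at position 1)
Step 2: δ(q0, b) = (q0, □, R)  ⊢  □□[q0]a (head at position 2)
Step 3: δ(q0, a) = (q0, □, R)  ⊢  □□□[q0]□ (head at position 3)
Step 4: δ(q0, □) = (qA, □, R)  ⊢  □□□□[qA]□ (head at position 4)
The machine is in qA, so it halts and accepts.
Number of transitions executed: 4.

Final answer: 4 steps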